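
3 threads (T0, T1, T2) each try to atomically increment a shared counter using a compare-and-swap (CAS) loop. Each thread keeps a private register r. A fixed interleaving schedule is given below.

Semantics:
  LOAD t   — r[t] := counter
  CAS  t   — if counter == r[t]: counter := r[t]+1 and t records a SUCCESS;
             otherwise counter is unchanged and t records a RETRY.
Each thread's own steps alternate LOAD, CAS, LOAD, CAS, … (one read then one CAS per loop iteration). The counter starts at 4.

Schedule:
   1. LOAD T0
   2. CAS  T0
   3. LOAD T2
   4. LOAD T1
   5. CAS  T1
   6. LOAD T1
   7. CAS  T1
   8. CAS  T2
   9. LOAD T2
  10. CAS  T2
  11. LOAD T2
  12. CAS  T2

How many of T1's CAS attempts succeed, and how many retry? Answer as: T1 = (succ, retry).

T1 = (2, 0)

[1] T0.load  rd  (counter 4, T0.r 4)
[2] T0.cas  hit  (counter 5, T0.r 4)
[3] T2.load  rd  (counter 5, T2.r 5)
[4] T1.load  rd  (counter 5, T1.r 5)
[5] T1.cas  hit  (counter 6, T1.r 5)
[6] T1.load  rd  (counter 6, T1.r 6)
[7] T1.cas  hit  (counter 7, T1.r 6)
[8] T2.cas  miss  (counter 7, T2.r 5)
[9] T2.load  rd  (counter 7, T2.r 7)
[10] T2.cas  hit  (counter 8, T2.r 7)
[11] T2.load  rd  (counter 8, T2.r 8)
[12] T2.cas  hit  (counter 9, T2.r 8)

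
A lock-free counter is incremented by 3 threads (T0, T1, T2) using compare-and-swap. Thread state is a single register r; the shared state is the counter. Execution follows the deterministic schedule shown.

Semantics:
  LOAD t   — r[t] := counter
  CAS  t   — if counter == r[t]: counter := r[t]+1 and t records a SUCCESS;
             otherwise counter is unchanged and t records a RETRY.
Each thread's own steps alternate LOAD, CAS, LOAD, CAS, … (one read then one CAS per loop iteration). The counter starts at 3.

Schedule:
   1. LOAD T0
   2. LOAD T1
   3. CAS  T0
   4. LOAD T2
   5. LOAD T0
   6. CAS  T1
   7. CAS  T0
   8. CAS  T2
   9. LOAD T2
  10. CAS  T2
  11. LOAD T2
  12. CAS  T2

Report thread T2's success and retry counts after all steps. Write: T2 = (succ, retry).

T2 = (2, 1)

#1 T0 reads 3
#2 T1 reads 3
#3 T0 CAS(3→4) writes; counter now 4
#4 T2 reads 4
#5 T0 reads 4
#6 T1 CAS(3→4) fails; counter now 4
#7 T0 CAS(4→5) writes; counter now 5
#8 T2 CAS(4→5) fails; counter now 5
#9 T2 reads 5
#10 T2 CAS(5→6) writes; counter now 6
#11 T2 reads 6
#12 T2 CAS(6→7) writes; counter now 7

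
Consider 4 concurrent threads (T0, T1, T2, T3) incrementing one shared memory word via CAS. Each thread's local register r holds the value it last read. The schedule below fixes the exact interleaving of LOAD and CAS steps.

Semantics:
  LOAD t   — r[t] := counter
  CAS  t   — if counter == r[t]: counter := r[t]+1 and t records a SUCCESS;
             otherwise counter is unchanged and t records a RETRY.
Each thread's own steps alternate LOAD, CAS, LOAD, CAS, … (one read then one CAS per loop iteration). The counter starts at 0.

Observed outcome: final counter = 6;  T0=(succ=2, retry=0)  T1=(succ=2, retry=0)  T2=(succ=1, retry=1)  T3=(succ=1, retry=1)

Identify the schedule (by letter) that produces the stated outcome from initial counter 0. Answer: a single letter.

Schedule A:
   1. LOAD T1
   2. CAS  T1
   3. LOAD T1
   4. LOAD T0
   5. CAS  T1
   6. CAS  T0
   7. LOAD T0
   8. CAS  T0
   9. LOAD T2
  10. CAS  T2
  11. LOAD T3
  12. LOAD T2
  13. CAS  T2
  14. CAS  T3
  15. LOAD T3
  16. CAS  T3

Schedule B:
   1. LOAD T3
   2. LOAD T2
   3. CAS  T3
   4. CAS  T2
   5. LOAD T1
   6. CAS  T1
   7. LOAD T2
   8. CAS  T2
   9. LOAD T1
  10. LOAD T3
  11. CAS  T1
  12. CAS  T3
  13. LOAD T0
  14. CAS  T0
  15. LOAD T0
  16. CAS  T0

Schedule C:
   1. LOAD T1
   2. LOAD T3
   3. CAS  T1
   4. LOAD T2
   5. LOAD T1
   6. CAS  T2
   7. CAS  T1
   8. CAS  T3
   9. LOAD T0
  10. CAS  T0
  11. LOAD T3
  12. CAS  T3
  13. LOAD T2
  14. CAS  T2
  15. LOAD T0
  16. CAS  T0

Tracing schedule B:
step 1: T3 LOAD ⇒ load; ctr=0 reg=0
step 2: T2 LOAD ⇒ load; ctr=0 reg=0
step 3: T3 CAS ⇒ ok; ctr=1 reg=0
step 4: T2 CAS ⇒ retry; ctr=1 reg=0
step 5: T1 LOAD ⇒ load; ctr=1 reg=1
step 6: T1 CAS ⇒ ok; ctr=2 reg=1
step 7: T2 LOAD ⇒ load; ctr=2 reg=2
step 8: T2 CAS ⇒ ok; ctr=3 reg=2
step 9: T1 LOAD ⇒ load; ctr=3 reg=3
step 10: T3 LOAD ⇒ load; ctr=3 reg=3
step 11: T1 CAS ⇒ ok; ctr=4 reg=3
step 12: T3 CAS ⇒ retry; ctr=4 reg=3
step 13: T0 LOAD ⇒ load; ctr=4 reg=4
step 14: T0 CAS ⇒ ok; ctr=5 reg=4
step 15: T0 LOAD ⇒ load; ctr=5 reg=5
step 16: T0 CAS ⇒ ok; ctr=6 reg=5

B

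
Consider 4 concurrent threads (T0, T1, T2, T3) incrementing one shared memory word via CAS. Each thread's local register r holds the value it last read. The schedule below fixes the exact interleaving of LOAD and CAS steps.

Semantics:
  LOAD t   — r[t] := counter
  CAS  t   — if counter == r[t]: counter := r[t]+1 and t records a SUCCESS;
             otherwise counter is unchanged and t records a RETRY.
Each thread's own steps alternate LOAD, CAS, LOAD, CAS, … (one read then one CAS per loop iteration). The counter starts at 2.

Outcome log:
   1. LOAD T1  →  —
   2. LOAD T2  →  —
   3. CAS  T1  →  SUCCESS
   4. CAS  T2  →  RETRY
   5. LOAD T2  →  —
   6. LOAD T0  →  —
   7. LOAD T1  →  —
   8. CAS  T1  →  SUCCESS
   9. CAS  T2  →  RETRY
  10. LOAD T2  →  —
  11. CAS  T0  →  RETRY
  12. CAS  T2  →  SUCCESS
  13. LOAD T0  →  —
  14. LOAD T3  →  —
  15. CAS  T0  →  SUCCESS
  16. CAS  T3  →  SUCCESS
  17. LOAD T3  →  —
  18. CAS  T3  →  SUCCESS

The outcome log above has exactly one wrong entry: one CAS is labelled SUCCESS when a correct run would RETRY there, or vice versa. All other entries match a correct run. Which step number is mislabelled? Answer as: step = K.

Reference trace:
T1 LOAD — after: cnt=2, r=2 — load
T2 LOAD — after: cnt=2, r=2 — load
T1 CAS — after: cnt=3, r=2 — ok
T2 CAS — after: cnt=3, r=2 — retry
T2 LOAD — after: cnt=3, r=3 — load
T0 LOAD — after: cnt=3, r=3 — load
T1 LOAD — after: cnt=3, r=3 — load
T1 CAS — after: cnt=4, r=3 — ok
T2 CAS — after: cnt=4, r=3 — retry
T2 LOAD — after: cnt=4, r=4 — load
T0 CAS — after: cnt=4, r=3 — retry
T2 CAS — after: cnt=5, r=4 — ok
T0 LOAD — after: cnt=5, r=5 — load
T3 LOAD — after: cnt=5, r=5 — load
T0 CAS — after: cnt=6, r=5 — ok
T3 CAS — after: cnt=6, r=5 — retry
T3 LOAD — after: cnt=6, r=6 — load
T3 CAS — after: cnt=7, r=6 — ok
Flip is step 16.

step = 16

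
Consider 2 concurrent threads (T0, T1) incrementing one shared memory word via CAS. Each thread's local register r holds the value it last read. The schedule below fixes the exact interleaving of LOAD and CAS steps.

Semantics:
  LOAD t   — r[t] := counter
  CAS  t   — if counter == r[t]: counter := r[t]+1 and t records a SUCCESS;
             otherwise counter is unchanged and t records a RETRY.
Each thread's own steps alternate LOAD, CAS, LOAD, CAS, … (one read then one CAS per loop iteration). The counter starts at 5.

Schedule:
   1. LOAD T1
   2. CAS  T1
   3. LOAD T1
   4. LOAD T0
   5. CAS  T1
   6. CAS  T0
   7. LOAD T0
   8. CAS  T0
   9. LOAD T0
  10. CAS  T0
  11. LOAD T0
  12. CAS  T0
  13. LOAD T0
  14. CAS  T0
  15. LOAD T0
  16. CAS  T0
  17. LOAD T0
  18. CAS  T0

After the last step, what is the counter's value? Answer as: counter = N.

counter = 13

T1 LOAD — after: cnt=5, r=5 — load
T1 CAS — after: cnt=6, r=5 — ok
T1 LOAD — after: cnt=6, r=6 — load
T0 LOAD — after: cnt=6, r=6 — load
T1 CAS — after: cnt=7, r=6 — ok
T0 CAS — after: cnt=7, r=6 — retry
T0 LOAD — after: cnt=7, r=7 — load
T0 CAS — after: cnt=8, r=7 — ok
T0 LOAD — after: cnt=8, r=8 — load
T0 CAS — after: cnt=9, r=8 — ok
T0 LOAD — after: cnt=9, r=9 — load
T0 CAS — after: cnt=10, r=9 — ok
T0 LOAD — after: cnt=10, r=10 — load
T0 CAS — after: cnt=11, r=10 — ok
T0 LOAD — after: cnt=11, r=11 — load
T0 CAS — after: cnt=12, r=11 — ok
T0 LOAD — after: cnt=12, r=12 — load
T0 CAS — after: cnt=13, r=12 — ok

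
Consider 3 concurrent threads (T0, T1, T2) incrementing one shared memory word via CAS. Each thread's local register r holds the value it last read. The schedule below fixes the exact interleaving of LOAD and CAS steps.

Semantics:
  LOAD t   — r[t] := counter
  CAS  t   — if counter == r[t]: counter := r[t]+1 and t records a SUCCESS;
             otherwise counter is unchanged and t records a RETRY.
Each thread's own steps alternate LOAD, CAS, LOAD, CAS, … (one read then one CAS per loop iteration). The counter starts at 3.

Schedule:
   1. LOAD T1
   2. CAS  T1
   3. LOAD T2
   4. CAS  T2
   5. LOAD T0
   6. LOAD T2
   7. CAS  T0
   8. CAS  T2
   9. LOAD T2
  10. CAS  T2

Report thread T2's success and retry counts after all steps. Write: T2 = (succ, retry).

[1] T1.load  rd  (counter 3, T1.r 3)
[2] T1.cas  hit  (counter 4, T1.r 3)
[3] T2.load  rd  (counter 4, T2.r 4)
[4] T2.cas  hit  (counter 5, T2.r 4)
[5] T0.load  rd  (counter 5, T0.r 5)
[6] T2.load  rd  (counter 5, T2.r 5)
[7] T0.cas  hit  (counter 6, T0.r 5)
[8] T2.cas  miss  (counter 6, T2.r 5)
[9] T2.load  rd  (counter 6, T2.r 6)
[10] T2.cas  hit  (counter 7, T2.r 6)

T2 = (2, 1)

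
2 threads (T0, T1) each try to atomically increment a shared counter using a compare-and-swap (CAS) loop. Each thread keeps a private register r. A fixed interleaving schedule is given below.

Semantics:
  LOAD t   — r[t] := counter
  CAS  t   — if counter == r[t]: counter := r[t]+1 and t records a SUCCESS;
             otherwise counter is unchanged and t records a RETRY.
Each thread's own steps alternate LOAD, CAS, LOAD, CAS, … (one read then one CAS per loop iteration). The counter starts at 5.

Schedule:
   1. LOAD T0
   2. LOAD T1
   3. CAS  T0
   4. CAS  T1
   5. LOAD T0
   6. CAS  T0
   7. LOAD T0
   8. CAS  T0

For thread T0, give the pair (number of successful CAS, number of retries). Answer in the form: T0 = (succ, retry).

1. LOAD T0 → mem=5 r[T0]=5 [LOAD]
2. LOAD T1 → mem=5 r[T1]=5 [LOAD]
3. CAS T0 → mem=6 r[T0]=5 [OK]
4. CAS T1 → mem=6 r[T1]=5 [RETRY]
5. LOAD T0 → mem=6 r[T0]=6 [LOAD]
6. CAS T0 → mem=7 r[T0]=6 [OK]
7. LOAD T0 → mem=7 r[T0]=7 [LOAD]
8. CAS T0 → mem=8 r[T0]=7 [OK]

T0 = (3, 0)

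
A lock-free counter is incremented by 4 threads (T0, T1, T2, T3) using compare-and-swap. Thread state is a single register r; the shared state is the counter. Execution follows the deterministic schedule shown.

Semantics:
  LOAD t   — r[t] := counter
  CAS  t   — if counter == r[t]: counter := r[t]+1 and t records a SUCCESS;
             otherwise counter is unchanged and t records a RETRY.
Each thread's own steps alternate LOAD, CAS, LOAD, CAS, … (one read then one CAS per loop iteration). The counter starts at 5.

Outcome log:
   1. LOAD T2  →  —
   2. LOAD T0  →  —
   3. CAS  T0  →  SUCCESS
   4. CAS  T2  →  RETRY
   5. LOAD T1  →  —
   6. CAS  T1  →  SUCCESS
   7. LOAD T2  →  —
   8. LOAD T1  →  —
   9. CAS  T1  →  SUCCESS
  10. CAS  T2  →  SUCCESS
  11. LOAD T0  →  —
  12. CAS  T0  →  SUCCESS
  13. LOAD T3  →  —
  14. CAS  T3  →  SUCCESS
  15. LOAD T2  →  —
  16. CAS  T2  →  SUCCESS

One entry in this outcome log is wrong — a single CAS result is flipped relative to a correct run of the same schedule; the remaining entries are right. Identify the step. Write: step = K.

step = 10

Reference trace:
T2 LOAD — after: cnt=5, r=5 — load
T0 LOAD — after: cnt=5, r=5 — load
T0 CAS — after: cnt=6, r=5 — ok
T2 CAS — after: cnt=6, r=5 — retry
T1 LOAD — after: cnt=6, r=6 — load
T1 CAS — after: cnt=7, r=6 — ok
T2 LOAD — after: cnt=7, r=7 — load
T1 LOAD — after: cnt=7, r=7 — load
T1 CAS — after: cnt=8, r=7 — ok
T2 CAS — after: cnt=8, r=7 — retry
T0 LOAD — after: cnt=8, r=8 — load
T0 CAS — after: cnt=9, r=8 — ok
T3 LOAD — after: cnt=9, r=9 — load
T3 CAS — after: cnt=10, r=9 — ok
T2 LOAD — after: cnt=10, r=10 — load
T2 CAS — after: cnt=11, r=10 — ok
Flip is step 10.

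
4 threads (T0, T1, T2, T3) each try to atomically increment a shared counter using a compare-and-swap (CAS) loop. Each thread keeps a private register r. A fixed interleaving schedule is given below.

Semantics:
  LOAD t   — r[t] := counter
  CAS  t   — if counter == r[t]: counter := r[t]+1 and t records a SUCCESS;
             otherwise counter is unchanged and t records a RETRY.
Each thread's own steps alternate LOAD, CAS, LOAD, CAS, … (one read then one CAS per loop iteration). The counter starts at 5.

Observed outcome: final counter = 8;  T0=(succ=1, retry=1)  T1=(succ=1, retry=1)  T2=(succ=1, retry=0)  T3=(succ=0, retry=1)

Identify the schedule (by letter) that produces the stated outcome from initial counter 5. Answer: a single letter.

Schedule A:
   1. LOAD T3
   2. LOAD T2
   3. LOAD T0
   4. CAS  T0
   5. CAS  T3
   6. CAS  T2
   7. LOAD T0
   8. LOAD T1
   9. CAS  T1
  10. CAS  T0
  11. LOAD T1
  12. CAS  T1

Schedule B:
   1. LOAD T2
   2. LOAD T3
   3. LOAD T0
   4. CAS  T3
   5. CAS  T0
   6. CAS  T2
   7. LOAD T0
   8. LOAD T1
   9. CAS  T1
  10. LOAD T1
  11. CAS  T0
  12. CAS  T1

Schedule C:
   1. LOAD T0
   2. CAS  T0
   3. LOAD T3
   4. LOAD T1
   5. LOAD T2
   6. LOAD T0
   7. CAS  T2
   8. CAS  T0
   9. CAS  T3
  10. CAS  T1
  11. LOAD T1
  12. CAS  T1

C

Tracing schedule C:
step 1: T0 LOAD ⇒ load; ctr=5 reg=5
step 2: T0 CAS ⇒ ok; ctr=6 reg=5
step 3: T3 LOAD ⇒ load; ctr=6 reg=6
step 4: T1 LOAD ⇒ load; ctr=6 reg=6
step 5: T2 LOAD ⇒ load; ctr=6 reg=6
step 6: T0 LOAD ⇒ load; ctr=6 reg=6
step 7: T2 CAS ⇒ ok; ctr=7 reg=6
step 8: T0 CAS ⇒ retry; ctr=7 reg=6
step 9: T3 CAS ⇒ retry; ctr=7 reg=6
step 10: T1 CAS ⇒ retry; ctr=7 reg=6
step 11: T1 LOAD ⇒ load; ctr=7 reg=7
step 12: T1 CAS ⇒ ok; ctr=8 reg=7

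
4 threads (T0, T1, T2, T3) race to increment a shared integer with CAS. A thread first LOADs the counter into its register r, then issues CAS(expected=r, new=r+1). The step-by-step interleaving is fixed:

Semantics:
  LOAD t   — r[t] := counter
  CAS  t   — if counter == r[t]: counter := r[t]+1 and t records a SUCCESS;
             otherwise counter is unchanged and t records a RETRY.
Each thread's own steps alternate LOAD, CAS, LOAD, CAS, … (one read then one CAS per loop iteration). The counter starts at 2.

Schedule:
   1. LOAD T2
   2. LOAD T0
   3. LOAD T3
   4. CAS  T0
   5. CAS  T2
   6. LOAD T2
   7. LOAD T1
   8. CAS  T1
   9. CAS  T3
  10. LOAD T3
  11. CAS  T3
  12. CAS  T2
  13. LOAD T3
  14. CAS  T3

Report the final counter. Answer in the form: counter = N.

[1] T2.load  rd  (counter 2, T2.r 2)
[2] T0.load  rd  (counter 2, T0.r 2)
[3] T3.load  rd  (counter 2, T3.r 2)
[4] T0.cas  hit  (counter 3, T0.r 2)
[5] T2.cas  miss  (counter 3, T2.r 2)
[6] T2.load  rd  (counter 3, T2.r 3)
[7] T1.load  rd  (counter 3, T1.r 3)
[8] T1.cas  hit  (counter 4, T1.r 3)
[9] T3.cas  miss  (counter 4, T3.r 2)
[10] T3.load  rd  (counter 4, T3.r 4)
[11] T3.cas  hit  (counter 5, T3.r 4)
[12] T2.cas  miss  (counter 5, T2.r 3)
[13] T3.load  rd  (counter 5, T3.r 5)
[14] T3.cas  hit  (counter 6, T3.r 5)

counter = 6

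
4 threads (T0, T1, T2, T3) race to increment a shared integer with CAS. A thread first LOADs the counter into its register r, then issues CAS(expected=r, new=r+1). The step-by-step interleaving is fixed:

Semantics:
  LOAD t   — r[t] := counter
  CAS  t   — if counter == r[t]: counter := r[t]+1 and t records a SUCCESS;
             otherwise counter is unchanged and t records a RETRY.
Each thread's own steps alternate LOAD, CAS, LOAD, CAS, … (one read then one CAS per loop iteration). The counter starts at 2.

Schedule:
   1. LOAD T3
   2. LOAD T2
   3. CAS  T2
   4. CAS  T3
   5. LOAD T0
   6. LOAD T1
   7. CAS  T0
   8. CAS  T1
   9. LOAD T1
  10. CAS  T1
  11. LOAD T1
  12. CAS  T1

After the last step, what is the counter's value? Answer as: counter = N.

counter = 6

   1) LOAD T3:  M=2  r_T3=2
   2) LOAD T2:  M=2  r_T2=2
   3) CAS  T2:  M=3  r_T2=2 ✓
   4) CAS  T3:  M=3  r_T3=2 ✗
   5) LOAD T0:  M=3  r_T0=3
   6) LOAD T1:  M=3  r_T1=3
   7) CAS  T0:  M=4  r_T0=3 ✓
   8) CAS  T1:  M=4  r_T1=3 ✗
   9) LOAD T1:  M=4  r_T1=4
  10) CAS  T1:  M=5  r_T1=4 ✓
  11) LOAD T1:  M=5  r_T1=5
  12) CAS  T1:  M=6  r_T1=5 ✓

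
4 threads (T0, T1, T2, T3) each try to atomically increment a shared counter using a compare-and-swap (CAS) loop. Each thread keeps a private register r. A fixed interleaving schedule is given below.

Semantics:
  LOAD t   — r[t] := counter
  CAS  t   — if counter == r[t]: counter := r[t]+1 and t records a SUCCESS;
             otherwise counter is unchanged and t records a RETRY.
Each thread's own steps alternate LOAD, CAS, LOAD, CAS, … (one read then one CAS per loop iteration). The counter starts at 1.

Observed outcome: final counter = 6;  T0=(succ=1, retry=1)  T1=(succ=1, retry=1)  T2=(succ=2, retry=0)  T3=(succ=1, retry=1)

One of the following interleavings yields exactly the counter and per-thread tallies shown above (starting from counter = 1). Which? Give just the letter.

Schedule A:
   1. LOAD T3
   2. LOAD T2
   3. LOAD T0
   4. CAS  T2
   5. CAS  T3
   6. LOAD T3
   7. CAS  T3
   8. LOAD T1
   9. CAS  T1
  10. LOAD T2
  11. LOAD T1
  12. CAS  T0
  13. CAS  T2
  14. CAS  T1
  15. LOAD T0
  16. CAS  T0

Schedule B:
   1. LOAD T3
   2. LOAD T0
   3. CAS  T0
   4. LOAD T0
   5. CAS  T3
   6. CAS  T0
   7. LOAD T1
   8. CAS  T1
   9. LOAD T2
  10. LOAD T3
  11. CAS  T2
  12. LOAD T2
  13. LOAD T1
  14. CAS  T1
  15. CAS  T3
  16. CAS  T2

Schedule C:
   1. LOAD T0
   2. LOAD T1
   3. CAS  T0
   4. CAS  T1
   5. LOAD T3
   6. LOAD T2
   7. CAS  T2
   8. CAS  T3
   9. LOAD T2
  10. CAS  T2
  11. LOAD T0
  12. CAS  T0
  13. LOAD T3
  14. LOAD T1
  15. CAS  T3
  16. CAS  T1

A

Run A:
   1) LOAD T3:  M=1  r_T3=1
   2) LOAD T2:  M=1  r_T2=1
   3) LOAD T0:  M=1  r_T0=1
   4) CAS  T2:  M=2  r_T2=1 ✓
   5) CAS  T3:  M=2  r_T3=1 ✗
   6) LOAD T3:  M=2  r_T3=2
   7) CAS  T3:  M=3  r_T3=2 ✓
   8) LOAD T1:  M=3  r_T1=3
   9) CAS  T1:  M=4  r_T1=3 ✓
  10) LOAD T2:  M=4  r_T2=4
  11) LOAD T1:  M=4  r_T1=4
  12) CAS  T0:  M=4  r_T0=1 ✗
  13) CAS  T2:  M=5  r_T2=4 ✓
  14) CAS  T1:  M=5  r_T1=4 ✗
  15) LOAD T0:  M=5  r_T0=5
  16) CAS  T0:  M=6  r_T0=5 ✓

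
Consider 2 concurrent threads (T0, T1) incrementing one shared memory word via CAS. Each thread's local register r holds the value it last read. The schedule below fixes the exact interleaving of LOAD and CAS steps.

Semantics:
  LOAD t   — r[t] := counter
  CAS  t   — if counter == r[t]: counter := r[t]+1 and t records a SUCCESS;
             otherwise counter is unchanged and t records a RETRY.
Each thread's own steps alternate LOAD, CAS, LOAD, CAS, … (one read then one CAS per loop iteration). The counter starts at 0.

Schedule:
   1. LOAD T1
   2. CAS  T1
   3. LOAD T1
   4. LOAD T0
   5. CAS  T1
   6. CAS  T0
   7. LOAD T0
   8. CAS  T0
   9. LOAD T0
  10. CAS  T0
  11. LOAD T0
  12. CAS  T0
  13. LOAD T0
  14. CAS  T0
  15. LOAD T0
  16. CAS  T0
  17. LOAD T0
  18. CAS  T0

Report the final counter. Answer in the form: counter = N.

1. LOAD T1 → mem=0 r[T1]=0 [LOAD]
2. CAS T1 → mem=1 r[T1]=0 [OK]
3. LOAD T1 → mem=1 r[T1]=1 [LOAD]
4. LOAD T0 → mem=1 r[T0]=1 [LOAD]
5. CAS T1 → mem=2 r[T1]=1 [OK]
6. CAS T0 → mem=2 r[T0]=1 [RETRY]
7. LOAD T0 → mem=2 r[T0]=2 [LOAD]
8. CAS T0 → mem=3 r[T0]=2 [OK]
9. LOAD T0 → mem=3 r[T0]=3 [LOAD]
10. CAS T0 → mem=4 r[T0]=3 [OK]
11. LOAD T0 → mem=4 r[T0]=4 [LOAD]
12. CAS T0 → mem=5 r[T0]=4 [OK]
13. LOAD T0 → mem=5 r[T0]=5 [LOAD]
14. CAS T0 → mem=6 r[T0]=5 [OK]
15. LOAD T0 → mem=6 r[T0]=6 [LOAD]
16. CAS T0 → mem=7 r[T0]=6 [OK]
17. LOAD T0 → mem=7 r[T0]=7 [LOAD]
18. CAS T0 → mem=8 r[T0]=7 [OK]

counter = 8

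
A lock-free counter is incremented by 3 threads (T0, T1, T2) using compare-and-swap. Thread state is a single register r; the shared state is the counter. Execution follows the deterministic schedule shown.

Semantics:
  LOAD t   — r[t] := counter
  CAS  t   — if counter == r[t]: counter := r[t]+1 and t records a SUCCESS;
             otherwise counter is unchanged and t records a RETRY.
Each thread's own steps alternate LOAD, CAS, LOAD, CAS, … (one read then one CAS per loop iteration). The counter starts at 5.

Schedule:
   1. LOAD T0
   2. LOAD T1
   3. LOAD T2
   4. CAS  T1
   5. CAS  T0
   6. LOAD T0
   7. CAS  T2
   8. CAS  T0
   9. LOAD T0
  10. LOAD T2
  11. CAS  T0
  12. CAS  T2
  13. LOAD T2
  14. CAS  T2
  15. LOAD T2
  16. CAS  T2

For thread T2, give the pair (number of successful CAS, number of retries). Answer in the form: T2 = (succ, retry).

T2 = (2, 2)

   1) LOAD T0:  M=5  r_T0=5
   2) LOAD T1:  M=5  r_T1=5
   3) LOAD T2:  M=5  r_T2=5
   4) CAS  T1:  M=6  r_T1=5 ✓
   5) CAS  T0:  M=6  r_T0=5 ✗
   6) LOAD T0:  M=6  r_T0=6
   7) CAS  T2:  M=6  r_T2=5 ✗
   8) CAS  T0:  M=7  r_T0=6 ✓
   9) LOAD T0:  M=7  r_T0=7
  10) LOAD T2:  M=7  r_T2=7
  11) CAS  T0:  M=8  r_T0=7 ✓
  12) CAS  T2:  M=8  r_T2=7 ✗
  13) LOAD T2:  M=8  r_T2=8
  14) CAS  T2:  M=9  r_T2=8 ✓
  15) LOAD T2:  M=9  r_T2=9
  16) CAS  T2:  M=10  r_T2=9 ✓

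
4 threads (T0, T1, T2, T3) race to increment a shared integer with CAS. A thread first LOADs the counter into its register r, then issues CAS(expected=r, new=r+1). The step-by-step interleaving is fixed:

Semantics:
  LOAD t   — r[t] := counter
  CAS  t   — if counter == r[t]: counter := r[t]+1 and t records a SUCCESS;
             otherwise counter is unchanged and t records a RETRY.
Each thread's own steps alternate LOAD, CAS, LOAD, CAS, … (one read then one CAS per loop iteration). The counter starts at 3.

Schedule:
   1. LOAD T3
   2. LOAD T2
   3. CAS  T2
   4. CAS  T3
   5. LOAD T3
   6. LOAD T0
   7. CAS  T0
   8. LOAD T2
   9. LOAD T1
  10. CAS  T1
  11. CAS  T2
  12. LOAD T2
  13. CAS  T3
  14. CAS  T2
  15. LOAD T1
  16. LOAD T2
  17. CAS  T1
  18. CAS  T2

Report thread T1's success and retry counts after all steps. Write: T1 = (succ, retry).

T1 = (2, 0)

   1) LOAD T3:  M=3  r_T3=3
   2) LOAD T2:  M=3  r_T2=3
   3) CAS  T2:  M=4  r_T2=3 ✓
   4) CAS  T3:  M=4  r_T3=3 ✗
   5) LOAD T3:  M=4  r_T3=4
   6) LOAD T0:  M=4  r_T0=4
   7) CAS  T0:  M=5  r_T0=4 ✓
   8) LOAD T2:  M=5  r_T2=5
   9) LOAD T1:  M=5  r_T1=5
  10) CAS  T1:  M=6  r_T1=5 ✓
  11) CAS  T2:  M=6  r_T2=5 ✗
  12) LOAD T2:  M=6  r_T2=6
  13) CAS  T3:  M=6  r_T3=4 ✗
  14) CAS  T2:  M=7  r_T2=6 ✓
  15) LOAD T1:  M=7  r_T1=7
  16) LOAD T2:  M=7  r_T2=7
  17) CAS  T1:  M=8  r_T1=7 ✓
  18) CAS  T2:  M=8  r_T2=7 ✗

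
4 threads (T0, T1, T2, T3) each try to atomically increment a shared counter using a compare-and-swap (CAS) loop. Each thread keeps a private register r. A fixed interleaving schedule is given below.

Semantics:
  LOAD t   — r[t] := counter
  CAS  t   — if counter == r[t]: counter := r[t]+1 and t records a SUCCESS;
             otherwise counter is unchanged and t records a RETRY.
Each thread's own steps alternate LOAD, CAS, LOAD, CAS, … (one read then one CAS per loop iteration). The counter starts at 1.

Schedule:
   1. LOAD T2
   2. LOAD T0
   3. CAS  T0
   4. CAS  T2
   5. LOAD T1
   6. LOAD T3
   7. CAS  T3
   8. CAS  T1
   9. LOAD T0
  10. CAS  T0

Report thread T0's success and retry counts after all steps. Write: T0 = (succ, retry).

   1) LOAD T2:  M=1  r_T2=1
   2) LOAD T0:  M=1  r_T0=1
   3) CAS  T0:  M=2  r_T0=1 ✓
   4) CAS  T2:  M=2  r_T2=1 ✗
   5) LOAD T1:  M=2  r_T1=2
   6) LOAD T3:  M=2  r_T3=2
   7) CAS  T3:  M=3  r_T3=2 ✓
   8) CAS  T1:  M=3  r_T1=2 ✗
   9) LOAD T0:  M=3  r_T0=3
  10) CAS  T0:  M=4  r_T0=3 ✓

T0 = (2, 0)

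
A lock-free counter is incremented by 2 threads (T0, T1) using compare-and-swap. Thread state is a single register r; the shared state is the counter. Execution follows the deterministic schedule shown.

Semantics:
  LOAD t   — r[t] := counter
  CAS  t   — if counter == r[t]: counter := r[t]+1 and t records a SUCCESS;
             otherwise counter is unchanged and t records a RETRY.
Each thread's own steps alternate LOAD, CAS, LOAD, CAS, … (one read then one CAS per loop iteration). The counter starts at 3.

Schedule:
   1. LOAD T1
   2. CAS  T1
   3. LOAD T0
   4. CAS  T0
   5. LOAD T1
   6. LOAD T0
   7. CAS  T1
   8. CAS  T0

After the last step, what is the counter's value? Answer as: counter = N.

counter = 6

#1 T1 reads 3
#2 T1 CAS(3→4) writes; counter now 4
#3 T0 reads 4
#4 T0 CAS(4→5) writes; counter now 5
#5 T1 reads 5
#6 T0 reads 5
#7 T1 CAS(5→6) writes; counter now 6
#8 T0 CAS(5→6) fails; counter now 6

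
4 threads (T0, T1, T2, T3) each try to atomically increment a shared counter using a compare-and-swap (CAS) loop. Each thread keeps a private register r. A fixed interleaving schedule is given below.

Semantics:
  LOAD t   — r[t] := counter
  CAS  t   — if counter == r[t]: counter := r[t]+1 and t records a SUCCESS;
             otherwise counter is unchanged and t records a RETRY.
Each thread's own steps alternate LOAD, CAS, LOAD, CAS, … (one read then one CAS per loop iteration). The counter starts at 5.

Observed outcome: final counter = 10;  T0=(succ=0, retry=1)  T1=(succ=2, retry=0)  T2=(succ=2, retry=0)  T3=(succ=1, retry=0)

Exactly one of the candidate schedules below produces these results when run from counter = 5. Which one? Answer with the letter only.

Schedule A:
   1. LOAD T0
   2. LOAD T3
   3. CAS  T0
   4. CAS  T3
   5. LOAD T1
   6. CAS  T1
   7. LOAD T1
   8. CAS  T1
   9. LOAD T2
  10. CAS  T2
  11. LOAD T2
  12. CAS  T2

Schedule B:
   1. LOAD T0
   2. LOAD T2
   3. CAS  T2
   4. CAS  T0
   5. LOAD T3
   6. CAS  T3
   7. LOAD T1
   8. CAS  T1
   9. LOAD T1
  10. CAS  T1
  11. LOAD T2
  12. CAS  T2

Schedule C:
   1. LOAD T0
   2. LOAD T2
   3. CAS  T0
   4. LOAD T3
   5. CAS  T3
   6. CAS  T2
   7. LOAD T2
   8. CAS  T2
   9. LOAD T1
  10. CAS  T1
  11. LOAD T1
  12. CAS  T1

Tracing schedule B:
step 1: T0 LOAD ⇒ load; ctr=5 reg=5
step 2: T2 LOAD ⇒ load; ctr=5 reg=5
step 3: T2 CAS ⇒ ok; ctr=6 reg=5
step 4: T0 CAS ⇒ retry; ctr=6 reg=5
step 5: T3 LOAD ⇒ load; ctr=6 reg=6
step 6: T3 CAS ⇒ ok; ctr=7 reg=6
step 7: T1 LOAD ⇒ load; ctr=7 reg=7
step 8: T1 CAS ⇒ ok; ctr=8 reg=7
step 9: T1 LOAD ⇒ load; ctr=8 reg=8
step 10: T1 CAS ⇒ ok; ctr=9 reg=8
step 11: T2 LOAD ⇒ load; ctr=9 reg=9
step 12: T2 CAS ⇒ ok; ctr=10 reg=9

B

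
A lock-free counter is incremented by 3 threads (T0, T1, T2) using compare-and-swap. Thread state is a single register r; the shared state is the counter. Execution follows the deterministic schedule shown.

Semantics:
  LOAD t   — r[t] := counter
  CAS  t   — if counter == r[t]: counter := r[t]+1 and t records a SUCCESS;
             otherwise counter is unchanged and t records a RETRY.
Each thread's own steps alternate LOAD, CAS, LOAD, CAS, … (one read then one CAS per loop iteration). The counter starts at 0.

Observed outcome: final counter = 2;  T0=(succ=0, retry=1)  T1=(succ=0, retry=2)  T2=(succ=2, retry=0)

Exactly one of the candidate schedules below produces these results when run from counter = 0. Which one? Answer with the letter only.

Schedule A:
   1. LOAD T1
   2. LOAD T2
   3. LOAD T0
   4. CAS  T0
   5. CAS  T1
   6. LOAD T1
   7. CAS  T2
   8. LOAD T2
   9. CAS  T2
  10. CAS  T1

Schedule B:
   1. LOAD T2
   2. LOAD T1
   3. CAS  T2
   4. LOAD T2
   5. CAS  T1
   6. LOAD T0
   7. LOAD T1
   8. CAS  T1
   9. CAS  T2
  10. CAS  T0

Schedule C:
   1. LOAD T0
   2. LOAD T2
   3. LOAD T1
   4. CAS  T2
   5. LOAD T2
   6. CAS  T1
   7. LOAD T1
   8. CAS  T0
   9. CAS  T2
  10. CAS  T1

Simulating candidate C:
step 1: T0 LOAD ⇒ load; ctr=0 reg=0
step 2: T2 LOAD ⇒ load; ctr=0 reg=0
step 3: T1 LOAD ⇒ load; ctr=0 reg=0
step 4: T2 CAS ⇒ ok; ctr=1 reg=0
step 5: T2 LOAD ⇒ load; ctr=1 reg=1
step 6: T1 CAS ⇒ retry; ctr=1 reg=0
step 7: T1 LOAD ⇒ load; ctr=1 reg=1
step 8: T0 CAS ⇒ retry; ctr=1 reg=0
step 9: T2 CAS ⇒ ok; ctr=2 reg=1
step 10: T1 CAS ⇒ retry; ctr=2 reg=1

C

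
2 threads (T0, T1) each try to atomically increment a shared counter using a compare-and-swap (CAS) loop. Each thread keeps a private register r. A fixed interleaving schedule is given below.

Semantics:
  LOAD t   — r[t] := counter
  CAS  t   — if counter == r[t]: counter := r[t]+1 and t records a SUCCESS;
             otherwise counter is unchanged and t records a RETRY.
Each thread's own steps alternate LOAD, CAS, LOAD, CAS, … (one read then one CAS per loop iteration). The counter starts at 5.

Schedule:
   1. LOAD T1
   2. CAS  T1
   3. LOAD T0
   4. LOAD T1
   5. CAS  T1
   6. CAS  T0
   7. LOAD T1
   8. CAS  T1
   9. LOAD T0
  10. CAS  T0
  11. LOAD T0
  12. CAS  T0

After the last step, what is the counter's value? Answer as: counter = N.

counter = 10

1. LOAD T1 → mem=5 r[T1]=5 [LOAD]
2. CAS T1 → mem=6 r[T1]=5 [OK]
3. LOAD T0 → mem=6 r[T0]=6 [LOAD]
4. LOAD T1 → mem=6 r[T1]=6 [LOAD]
5. CAS T1 → mem=7 r[T1]=6 [OK]
6. CAS T0 → mem=7 r[T0]=6 [RETRY]
7. LOAD T1 → mem=7 r[T1]=7 [LOAD]
8. CAS T1 → mem=8 r[T1]=7 [OK]
9. LOAD T0 → mem=8 r[T0]=8 [LOAD]
10. CAS T0 → mem=9 r[T0]=8 [OK]
11. LOAD T0 → mem=9 r[T0]=9 [LOAD]
12. CAS T0 → mem=10 r[T0]=9 [OK]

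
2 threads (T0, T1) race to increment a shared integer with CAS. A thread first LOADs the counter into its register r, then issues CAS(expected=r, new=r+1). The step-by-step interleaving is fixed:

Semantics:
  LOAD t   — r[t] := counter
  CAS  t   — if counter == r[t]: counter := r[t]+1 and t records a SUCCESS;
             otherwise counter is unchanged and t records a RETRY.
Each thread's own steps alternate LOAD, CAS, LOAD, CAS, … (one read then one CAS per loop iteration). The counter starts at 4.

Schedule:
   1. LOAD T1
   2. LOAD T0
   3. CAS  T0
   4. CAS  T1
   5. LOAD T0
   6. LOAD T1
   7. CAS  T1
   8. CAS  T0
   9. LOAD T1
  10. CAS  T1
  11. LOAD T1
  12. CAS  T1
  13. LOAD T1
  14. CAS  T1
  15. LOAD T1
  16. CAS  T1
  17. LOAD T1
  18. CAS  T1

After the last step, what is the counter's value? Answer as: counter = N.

counter = 11

#1 T1 reads 4
#2 T0 reads 4
#3 T0 CAS(4→5) writes; counter now 5
#4 T1 CAS(4→5) fails; counter now 5
#5 T0 reads 5
#6 T1 reads 5
#7 T1 CAS(5→6) writes; counter now 6
#8 T0 CAS(5→6) fails; counter now 6
#9 T1 reads 6
#10 T1 CAS(6→7) writes; counter now 7
#11 T1 reads 7
#12 T1 CAS(7→8) writes; counter now 8
#13 T1 reads 8
#14 T1 CAS(8→9) writes; counter now 9
#15 T1 reads 9
#16 T1 CAS(9→10) writes; counter now 10
#17 T1 reads 10
#18 T1 CAS(10→11) writes; counter now 11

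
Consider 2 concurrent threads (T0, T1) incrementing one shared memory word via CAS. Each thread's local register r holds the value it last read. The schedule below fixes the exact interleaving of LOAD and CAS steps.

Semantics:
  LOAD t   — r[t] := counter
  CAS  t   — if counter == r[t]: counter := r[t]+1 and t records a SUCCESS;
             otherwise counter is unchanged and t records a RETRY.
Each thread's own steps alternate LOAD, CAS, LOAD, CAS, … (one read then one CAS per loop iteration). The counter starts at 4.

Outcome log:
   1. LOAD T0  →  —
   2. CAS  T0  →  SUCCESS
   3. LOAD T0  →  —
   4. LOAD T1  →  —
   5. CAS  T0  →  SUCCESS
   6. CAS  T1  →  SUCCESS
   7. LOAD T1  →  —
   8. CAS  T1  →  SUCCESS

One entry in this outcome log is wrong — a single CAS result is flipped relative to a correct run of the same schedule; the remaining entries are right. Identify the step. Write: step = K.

step = 6

Reference trace:
1. LOAD T0 → mem=4 r[T0]=4 [LOAD]
2. CAS T0 → mem=5 r[T0]=4 [OK]
3. LOAD T0 → mem=5 r[T0]=5 [LOAD]
4. LOAD T1 → mem=5 r[T1]=5 [LOAD]
5. CAS T0 → mem=6 r[T0]=5 [OK]
6. CAS T1 → mem=6 r[T1]=5 [RETRY]
7. LOAD T1 → mem=6 r[T1]=6 [LOAD]
8. CAS T1 → mem=7 r[T1]=6 [OK]
Log disagrees first at step 6.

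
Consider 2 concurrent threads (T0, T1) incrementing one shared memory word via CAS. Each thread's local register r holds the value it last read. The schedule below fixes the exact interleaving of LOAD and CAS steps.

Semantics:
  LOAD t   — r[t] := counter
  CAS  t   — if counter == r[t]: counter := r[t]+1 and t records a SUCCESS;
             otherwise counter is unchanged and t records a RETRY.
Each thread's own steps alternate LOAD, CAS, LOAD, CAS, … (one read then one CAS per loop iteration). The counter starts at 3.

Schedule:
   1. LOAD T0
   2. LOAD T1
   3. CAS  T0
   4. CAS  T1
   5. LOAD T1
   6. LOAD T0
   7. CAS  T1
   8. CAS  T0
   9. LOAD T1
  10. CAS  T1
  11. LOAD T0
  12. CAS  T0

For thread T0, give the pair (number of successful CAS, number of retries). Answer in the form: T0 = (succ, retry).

1. LOAD T0 → mem=3 r[T0]=3 [LOAD]
2. LOAD T1 → mem=3 r[T1]=3 [LOAD]
3. CAS T0 → mem=4 r[T0]=3 [OK]
4. CAS T1 → mem=4 r[T1]=3 [RETRY]
5. LOAD T1 → mem=4 r[T1]=4 [LOAD]
6. LOAD T0 → mem=4 r[T0]=4 [LOAD]
7. CAS T1 → mem=5 r[T1]=4 [OK]
8. CAS T0 → mem=5 r[T0]=4 [RETRY]
9. LOAD T1 → mem=5 r[T1]=5 [LOAD]
10. CAS T1 → mem=6 r[T1]=5 [OK]
11. LOAD T0 → mem=6 r[T0]=6 [LOAD]
12. CAS T0 → mem=7 r[T0]=6 [OK]

T0 = (2, 1)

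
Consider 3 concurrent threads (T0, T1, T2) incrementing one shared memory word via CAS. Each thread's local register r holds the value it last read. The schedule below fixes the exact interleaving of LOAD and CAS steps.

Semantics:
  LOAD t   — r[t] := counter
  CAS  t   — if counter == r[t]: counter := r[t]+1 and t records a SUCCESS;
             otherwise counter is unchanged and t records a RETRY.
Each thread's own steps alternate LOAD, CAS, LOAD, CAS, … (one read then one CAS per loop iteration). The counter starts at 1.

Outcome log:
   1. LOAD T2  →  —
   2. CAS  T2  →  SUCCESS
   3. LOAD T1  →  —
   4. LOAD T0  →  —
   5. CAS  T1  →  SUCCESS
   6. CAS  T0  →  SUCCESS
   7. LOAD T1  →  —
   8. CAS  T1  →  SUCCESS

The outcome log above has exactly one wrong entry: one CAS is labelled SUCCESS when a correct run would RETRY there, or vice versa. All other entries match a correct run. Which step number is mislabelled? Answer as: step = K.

step = 6

Correct run:
#1 T2 reads 1
#2 T2 CAS(1→2) writes; counter now 2
#3 T1 reads 2
#4 T0 reads 2
#5 T1 CAS(2→3) writes; counter now 3
#6 T0 CAS(2→3) fails; counter now 3
#7 T1 reads 3
#8 T1 CAS(3→4) writes; counter now 4
Log disagrees first at step 6.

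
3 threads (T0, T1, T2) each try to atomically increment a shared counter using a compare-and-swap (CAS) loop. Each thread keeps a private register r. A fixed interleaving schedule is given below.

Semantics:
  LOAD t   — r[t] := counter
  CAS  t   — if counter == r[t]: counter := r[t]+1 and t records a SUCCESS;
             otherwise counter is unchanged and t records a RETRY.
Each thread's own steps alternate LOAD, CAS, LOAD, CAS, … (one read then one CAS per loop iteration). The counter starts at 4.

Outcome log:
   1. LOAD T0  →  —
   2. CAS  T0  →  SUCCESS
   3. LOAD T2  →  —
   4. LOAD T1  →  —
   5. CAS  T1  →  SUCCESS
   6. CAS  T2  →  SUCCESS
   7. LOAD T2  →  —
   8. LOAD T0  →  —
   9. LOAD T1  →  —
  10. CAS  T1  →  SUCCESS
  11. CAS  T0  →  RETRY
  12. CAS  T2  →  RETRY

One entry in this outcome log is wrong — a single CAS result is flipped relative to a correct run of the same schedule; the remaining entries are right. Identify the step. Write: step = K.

step = 6

Reference trace:
[1] T0.load  rd  (counter 4, T0.r 4)
[2] T0.cas  hit  (counter 5, T0.r 4)
[3] T2.load  rd  (counter 5, T2.r 5)
[4] T1.load  rd  (counter 5, T1.r 5)
[5] T1.cas  hit  (counter 6, T1.r 5)
[6] T2.cas  miss  (counter 6, T2.r 5)
[7] T2.load  rd  (counter 6, T2.r 6)
[8] T0.load  rd  (counter 6, T0.r 6)
[9] T1.load  rd  (counter 6, T1.r 6)
[10] T1.cas  hit  (counter 7, T1.r 6)
[11] T0.cas  miss  (counter 7, T0.r 6)
[12] T2.cas  miss  (counter 7, T2.r 6)
Mismatch at 6.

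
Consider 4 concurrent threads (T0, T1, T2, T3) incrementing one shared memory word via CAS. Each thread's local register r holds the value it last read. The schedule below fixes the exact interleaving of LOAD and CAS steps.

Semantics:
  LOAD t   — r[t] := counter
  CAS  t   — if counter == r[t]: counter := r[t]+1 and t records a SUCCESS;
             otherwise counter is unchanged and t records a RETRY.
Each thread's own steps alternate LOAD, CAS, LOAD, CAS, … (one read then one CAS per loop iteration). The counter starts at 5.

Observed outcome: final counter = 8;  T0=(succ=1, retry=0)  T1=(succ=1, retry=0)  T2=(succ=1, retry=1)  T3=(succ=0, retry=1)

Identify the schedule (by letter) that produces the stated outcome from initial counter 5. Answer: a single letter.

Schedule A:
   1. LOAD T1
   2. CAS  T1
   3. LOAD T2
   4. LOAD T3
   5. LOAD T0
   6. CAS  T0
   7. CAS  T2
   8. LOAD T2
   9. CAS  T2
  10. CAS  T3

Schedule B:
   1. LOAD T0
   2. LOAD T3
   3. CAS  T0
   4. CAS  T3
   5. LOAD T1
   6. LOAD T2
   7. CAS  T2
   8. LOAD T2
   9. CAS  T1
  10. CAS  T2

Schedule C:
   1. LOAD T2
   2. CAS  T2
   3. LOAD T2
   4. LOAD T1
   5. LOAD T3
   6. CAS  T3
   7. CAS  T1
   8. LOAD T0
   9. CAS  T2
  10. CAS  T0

Run A:
step 1: T1 LOAD ⇒ load; ctr=5 reg=5
step 2: T1 CAS ⇒ ok; ctr=6 reg=5
step 3: T2 LOAD ⇒ load; ctr=6 reg=6
step 4: T3 LOAD ⇒ load; ctr=6 reg=6
step 5: T0 LOAD ⇒ load; ctr=6 reg=6
step 6: T0 CAS ⇒ ok; ctr=7 reg=6
step 7: T2 CAS ⇒ retry; ctr=7 reg=6
step 8: T2 LOAD ⇒ load; ctr=7 reg=7
step 9: T2 CAS ⇒ ok; ctr=8 reg=7
step 10: T3 CAS ⇒ retry; ctr=8 reg=6

A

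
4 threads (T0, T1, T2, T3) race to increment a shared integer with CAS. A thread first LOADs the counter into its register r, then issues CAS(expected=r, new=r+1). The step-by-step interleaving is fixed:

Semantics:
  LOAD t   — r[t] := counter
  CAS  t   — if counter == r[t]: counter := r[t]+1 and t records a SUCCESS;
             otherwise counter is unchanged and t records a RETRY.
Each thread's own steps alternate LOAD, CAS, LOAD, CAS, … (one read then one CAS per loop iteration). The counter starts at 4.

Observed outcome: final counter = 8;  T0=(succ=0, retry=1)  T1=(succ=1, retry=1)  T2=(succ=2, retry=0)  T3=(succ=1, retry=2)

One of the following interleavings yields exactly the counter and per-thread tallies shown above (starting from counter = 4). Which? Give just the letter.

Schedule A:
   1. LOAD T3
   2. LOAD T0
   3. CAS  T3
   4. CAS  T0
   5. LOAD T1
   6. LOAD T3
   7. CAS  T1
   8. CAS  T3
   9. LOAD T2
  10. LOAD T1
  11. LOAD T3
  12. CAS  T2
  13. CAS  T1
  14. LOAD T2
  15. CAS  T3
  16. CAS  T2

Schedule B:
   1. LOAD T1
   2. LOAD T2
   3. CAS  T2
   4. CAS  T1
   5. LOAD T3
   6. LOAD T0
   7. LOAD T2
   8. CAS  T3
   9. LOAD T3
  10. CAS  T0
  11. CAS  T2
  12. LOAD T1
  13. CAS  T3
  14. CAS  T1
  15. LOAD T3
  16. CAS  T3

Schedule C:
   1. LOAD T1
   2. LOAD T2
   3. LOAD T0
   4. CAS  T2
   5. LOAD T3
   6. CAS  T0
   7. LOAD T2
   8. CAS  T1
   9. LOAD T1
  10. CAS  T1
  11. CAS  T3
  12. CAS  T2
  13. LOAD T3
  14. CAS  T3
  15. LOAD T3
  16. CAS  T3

Simulating candidate A:
#1 T3 reads 4
#2 T0 reads 4
#3 T3 CAS(4→5) writes; counter now 5
#4 T0 CAS(4→5) fails; counter now 5
#5 T1 reads 5
#6 T3 reads 5
#7 T1 CAS(5→6) writes; counter now 6
#8 T3 CAS(5→6) fails; counter now 6
#9 T2 reads 6
#10 T1 reads 6
#11 T3 reads 6
#12 T2 CAS(6→7) writes; counter now 7
#13 T1 CAS(6→7) fails; counter now 7
#14 T2 reads 7
#15 T3 CAS(6→7) fails; counter now 7
#16 T2 CAS(7→8) writes; counter now 8

A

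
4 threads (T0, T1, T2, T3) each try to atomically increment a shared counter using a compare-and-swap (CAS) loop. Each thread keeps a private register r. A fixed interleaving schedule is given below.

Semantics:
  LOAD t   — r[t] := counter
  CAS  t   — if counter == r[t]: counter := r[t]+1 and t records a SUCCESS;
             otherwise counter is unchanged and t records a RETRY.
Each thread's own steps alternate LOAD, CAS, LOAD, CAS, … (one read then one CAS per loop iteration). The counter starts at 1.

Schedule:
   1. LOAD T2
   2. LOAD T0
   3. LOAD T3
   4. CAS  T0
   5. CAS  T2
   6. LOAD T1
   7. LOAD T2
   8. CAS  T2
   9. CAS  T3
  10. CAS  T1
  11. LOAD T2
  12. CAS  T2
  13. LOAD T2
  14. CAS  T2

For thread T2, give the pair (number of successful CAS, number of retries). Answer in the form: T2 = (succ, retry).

T2 = (3, 1)

[1] T2.load  rd  (counter 1, T2.r 1)
[2] T0.load  rd  (counter 1, T0.r 1)
[3] T3.load  rd  (counter 1, T3.r 1)
[4] T0.cas  hit  (counter 2, T0.r 1)
[5] T2.cas  miss  (counter 2, T2.r 1)
[6] T1.load  rd  (counter 2, T1.r 2)
[7] T2.load  rd  (counter 2, T2.r 2)
[8] T2.cas  hit  (counter 3, T2.r 2)
[9] T3.cas  miss  (counter 3, T3.r 1)
[10] T1.cas  miss  (counter 3, T1.r 2)
[11] T2.load  rd  (counter 3, T2.r 3)
[12] T2.cas  hit  (counter 4, T2.r 3)
[13] T2.load  rd  (counter 4, T2.r 4)
[14] T2.cas  hit  (counter 5, T2.r 4)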